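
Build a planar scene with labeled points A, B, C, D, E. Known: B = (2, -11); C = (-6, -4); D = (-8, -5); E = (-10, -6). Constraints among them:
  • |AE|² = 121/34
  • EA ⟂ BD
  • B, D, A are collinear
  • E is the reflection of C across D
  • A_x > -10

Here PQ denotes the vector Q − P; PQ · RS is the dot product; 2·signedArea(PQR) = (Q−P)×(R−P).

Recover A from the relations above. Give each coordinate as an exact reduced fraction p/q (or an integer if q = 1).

1. A_x = -307/34  [B, D, A are collinear ∩ EA ⟂ BD]
2. A_y = -149/34  [B, D, A are collinear ∩ EA ⟂ BD]
   → A = (-307/34, -149/34)

A = (-307/34, -149/34)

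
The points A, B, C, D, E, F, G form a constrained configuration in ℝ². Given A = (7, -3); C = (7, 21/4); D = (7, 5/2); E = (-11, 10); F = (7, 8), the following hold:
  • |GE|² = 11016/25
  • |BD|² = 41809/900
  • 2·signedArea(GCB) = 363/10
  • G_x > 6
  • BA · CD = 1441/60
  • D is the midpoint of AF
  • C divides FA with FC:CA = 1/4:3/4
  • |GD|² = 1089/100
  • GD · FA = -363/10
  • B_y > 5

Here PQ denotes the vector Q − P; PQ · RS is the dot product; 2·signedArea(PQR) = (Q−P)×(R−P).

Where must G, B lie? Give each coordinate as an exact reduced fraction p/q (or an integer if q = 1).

1. G_y = -4/5  [GD · FA = -363/10]
2. G_x = 7  [|GD|² = 1089/100]
   → G = (7, -4/5)
3. B_x = 1  [2·signedArea(GCB) = 363/10 ∩ BA · CD = 1441/60]
4. B_y = 86/15  [2·signedArea(GCB) = 363/10 ∩ BA · CD = 1441/60]
   → B = (1, 86/15)

B = (1, 86/15)
G = (7, -4/5)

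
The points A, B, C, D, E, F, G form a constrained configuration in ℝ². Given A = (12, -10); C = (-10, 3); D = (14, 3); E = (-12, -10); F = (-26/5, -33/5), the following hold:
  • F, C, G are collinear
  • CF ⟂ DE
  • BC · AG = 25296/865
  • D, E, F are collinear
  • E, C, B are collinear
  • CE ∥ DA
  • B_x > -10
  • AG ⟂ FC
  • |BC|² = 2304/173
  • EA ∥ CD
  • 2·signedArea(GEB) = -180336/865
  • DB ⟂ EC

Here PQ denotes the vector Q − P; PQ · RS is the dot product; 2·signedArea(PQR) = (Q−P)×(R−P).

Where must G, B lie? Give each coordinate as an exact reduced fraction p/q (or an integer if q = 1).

B = (-1634/173, 1143/173)
G = (-2/5, -81/5)

1. G_x = -2/5  [F, C, G are collinear ∩ AG ⟂ FC]
2. G_y = -81/5  [F, C, G are collinear ∩ AG ⟂ FC]
   → G = (-2/5, -81/5)
3. B_x = -1634/173  [E, C, B are collinear ∩ DB ⟂ EC]
4. B_y = 1143/173  [E, C, B are collinear ∩ DB ⟂ EC]
   → B = (-1634/173, 1143/173)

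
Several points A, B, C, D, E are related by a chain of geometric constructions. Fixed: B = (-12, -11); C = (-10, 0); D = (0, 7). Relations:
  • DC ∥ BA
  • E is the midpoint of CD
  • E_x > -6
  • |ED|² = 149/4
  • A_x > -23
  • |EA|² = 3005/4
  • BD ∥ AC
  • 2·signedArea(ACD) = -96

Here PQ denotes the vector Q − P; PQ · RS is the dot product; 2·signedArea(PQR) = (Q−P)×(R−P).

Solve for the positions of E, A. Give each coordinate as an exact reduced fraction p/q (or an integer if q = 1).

A = (-22, -18)
E = (-5, 7/2)

1. E_x = -5  [E is the midpoint of CD]
2. E_y = 7/2  [E is the midpoint of CD]
   → E = (-5, 7/2)
3. A_x = -22  [BD ∥ AC ∩ DC ∥ BA]
4. A_y = -18  [BD ∥ AC ∩ DC ∥ BA]
   → A = (-22, -18)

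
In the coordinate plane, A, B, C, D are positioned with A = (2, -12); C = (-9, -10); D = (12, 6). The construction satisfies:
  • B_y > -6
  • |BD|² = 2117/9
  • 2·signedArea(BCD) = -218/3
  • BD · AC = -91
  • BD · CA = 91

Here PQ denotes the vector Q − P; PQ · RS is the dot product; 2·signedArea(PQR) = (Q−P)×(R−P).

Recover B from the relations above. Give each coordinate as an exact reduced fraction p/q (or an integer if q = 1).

B = (5/3, -16/3)

1. B_x = 5/3  [2·signedArea(BCD) = -218/3 ∩ BD · CA = 91]
2. B_y = -16/3  [2·signedArea(BCD) = -218/3 ∩ BD · CA = 91]
   → B = (5/3, -16/3)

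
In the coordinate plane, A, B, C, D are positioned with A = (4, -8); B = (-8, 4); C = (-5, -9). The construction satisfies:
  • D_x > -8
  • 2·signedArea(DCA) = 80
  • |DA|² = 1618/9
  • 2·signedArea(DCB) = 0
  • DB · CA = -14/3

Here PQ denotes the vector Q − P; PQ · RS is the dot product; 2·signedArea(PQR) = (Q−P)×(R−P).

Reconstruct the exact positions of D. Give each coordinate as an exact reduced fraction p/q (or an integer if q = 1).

D = (-7, -1/3)

1. D_x = -7  [2·signedArea(DCB) = 0 ∩ 2·signedArea(DCA) = 80]
2. D_y = -1/3  [2·signedArea(DCB) = 0 ∩ 2·signedArea(DCA) = 80]
   → D = (-7, -1/3)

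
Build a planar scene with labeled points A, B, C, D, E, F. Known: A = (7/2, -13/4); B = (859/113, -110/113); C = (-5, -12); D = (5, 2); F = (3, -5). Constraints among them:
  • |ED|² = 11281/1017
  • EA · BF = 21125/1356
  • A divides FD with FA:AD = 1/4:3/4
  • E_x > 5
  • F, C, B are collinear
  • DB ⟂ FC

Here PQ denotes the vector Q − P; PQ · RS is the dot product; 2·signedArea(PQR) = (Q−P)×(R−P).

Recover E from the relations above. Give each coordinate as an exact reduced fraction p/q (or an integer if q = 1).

E = (1763/339, -449/339)

1. E_x = 1763/339  [line 520/113·x + 455/113·y + -6305/339 = 0 ∩ |ED|² = 11281/1017]
2. E_y = -449/339  [line 520/113·x + 455/113·y + -6305/339 = 0 ∩ |ED|² = 11281/1017]
   → E = (1763/339, -449/339)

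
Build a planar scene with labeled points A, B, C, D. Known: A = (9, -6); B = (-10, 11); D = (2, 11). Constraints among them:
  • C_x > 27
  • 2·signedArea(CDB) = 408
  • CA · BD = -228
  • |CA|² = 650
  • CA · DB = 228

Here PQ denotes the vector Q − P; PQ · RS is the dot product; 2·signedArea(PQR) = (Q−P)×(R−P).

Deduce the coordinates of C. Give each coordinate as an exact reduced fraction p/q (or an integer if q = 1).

1. C_x = 28  [CA · DB = 228 ∩ 2·signedArea(CDB) = 408]
2. C_y = -23  [CA · DB = 228 ∩ 2·signedArea(CDB) = 408]
   → C = (28, -23)

C = (28, -23)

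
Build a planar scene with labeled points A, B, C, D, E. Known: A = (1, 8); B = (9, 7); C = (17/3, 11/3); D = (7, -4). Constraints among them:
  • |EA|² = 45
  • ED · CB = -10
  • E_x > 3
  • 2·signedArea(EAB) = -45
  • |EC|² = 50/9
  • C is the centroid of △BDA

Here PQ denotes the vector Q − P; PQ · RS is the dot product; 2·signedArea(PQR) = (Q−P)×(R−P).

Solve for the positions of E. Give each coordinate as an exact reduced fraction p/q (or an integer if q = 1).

1. E_x = 4  [2·signedArea(EAB) = -45 ∩ ED · CB = -10]
2. E_y = 2  [2·signedArea(EAB) = -45 ∩ ED · CB = -10]
   → E = (4, 2)

E = (4, 2)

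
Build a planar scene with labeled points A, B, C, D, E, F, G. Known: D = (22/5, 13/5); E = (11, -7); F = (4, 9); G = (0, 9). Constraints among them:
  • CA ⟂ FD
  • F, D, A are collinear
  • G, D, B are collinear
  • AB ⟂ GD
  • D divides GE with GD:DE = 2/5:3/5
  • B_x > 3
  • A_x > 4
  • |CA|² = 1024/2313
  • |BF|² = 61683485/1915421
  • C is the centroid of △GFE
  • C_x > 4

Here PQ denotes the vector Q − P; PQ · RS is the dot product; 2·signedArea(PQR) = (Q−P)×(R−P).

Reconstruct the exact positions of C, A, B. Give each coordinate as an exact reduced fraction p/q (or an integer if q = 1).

1. C_x = 5  [C is the centroid of △GFE]
2. C_y = 11/3  [C is the centroid of △GFE]
   → C = (5, 11/3)
3. A_x = 3343/771  [F, D, A are collinear ∩ CA ⟂ FD]
4. A_y = 2795/771  [F, D, A are collinear ∩ CA ⟂ FD]
   → A = (3343/771, 2795/771)
5. B_x = 29073/7453  [G, D, B are collinear ∩ AB ⟂ GD]
6. B_y = 24789/7453  [G, D, B are collinear ∩ AB ⟂ GD]
   → B = (29073/7453, 24789/7453)

A = (3343/771, 2795/771)
B = (29073/7453, 24789/7453)
C = (5, 11/3)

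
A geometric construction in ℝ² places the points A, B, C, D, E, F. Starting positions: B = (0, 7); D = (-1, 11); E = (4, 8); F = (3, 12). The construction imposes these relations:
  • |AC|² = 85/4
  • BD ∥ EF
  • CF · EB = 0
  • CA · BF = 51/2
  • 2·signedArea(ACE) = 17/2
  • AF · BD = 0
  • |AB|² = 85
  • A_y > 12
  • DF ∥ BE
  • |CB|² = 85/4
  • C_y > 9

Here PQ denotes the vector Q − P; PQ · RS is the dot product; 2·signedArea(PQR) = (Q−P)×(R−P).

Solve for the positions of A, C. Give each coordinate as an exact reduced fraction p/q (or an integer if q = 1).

1. A_x = 7  [line 1·x + -4·y + 45 = 0 ∩ |AB|² = 85]
2. A_y = 13  [line 1·x + -4·y + 45 = 0 ∩ |AB|² = 85]
   → A = (7, 13)
3. C_x = 7/2  [CF · EB = 0 ∩ CA · BF = 51/2]
4. C_y = 10  [CF · EB = 0 ∩ CA · BF = 51/2]
   → C = (7/2, 10)

A = (7, 13)
C = (7/2, 10)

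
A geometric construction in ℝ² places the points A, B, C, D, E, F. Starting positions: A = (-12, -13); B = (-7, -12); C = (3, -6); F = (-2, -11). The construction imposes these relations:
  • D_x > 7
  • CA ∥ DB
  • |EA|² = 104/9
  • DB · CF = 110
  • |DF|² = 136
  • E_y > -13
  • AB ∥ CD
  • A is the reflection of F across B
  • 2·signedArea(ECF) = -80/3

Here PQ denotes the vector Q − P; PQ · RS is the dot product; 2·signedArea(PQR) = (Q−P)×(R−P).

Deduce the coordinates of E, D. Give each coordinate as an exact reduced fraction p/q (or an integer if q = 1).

D = (8, -5)
E = (-26/3, -37/3)

1. E_x = -26/3  [line 5·x + -5·y + -55/3 = 0 ∩ |EA|² = 104/9]
2. E_y = -37/3  [line 5·x + -5·y + -55/3 = 0 ∩ |EA|² = 104/9]
   → E = (-26/3, -37/3)
3. D_x = 8  [CA ∥ DB ∩ AB ∥ CD]
4. D_y = -5  [CA ∥ DB ∩ AB ∥ CD]
   → D = (8, -5)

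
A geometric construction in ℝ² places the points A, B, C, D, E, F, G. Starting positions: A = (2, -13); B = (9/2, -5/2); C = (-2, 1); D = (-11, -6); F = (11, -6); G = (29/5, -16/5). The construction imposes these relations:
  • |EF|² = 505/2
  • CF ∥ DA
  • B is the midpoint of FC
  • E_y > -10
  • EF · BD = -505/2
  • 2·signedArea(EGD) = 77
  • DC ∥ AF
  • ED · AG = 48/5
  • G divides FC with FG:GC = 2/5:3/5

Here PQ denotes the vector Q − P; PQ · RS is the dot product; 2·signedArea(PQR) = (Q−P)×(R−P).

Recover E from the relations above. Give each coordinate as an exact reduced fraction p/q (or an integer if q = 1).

E = (-9/2, -19/2)

1. E_x = -9/2  [ED · AG = 48/5 ∩ 2·signedArea(EGD) = 77]
2. E_y = -19/2  [ED · AG = 48/5 ∩ 2·signedArea(EGD) = 77]
   → E = (-9/2, -19/2)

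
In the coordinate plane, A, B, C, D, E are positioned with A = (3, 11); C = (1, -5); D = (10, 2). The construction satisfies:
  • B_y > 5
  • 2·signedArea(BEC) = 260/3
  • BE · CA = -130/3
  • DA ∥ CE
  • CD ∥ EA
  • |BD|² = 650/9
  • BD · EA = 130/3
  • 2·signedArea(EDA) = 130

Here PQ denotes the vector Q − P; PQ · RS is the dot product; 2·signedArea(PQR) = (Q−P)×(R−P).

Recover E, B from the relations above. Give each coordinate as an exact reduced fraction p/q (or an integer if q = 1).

B = (7/3, 17/3)
E = (-6, 4)

1. E_x = -6  [CD ∥ EA ∩ DA ∥ CE]
2. E_y = 4  [CD ∥ EA ∩ DA ∥ CE]
   → E = (-6, 4)
3. B_x = 7/3  [2·signedArea(BEC) = 260/3 ∩ BE · CA = -130/3]
4. B_y = 17/3  [2·signedArea(BEC) = 260/3 ∩ BE · CA = -130/3]
   → B = (7/3, 17/3)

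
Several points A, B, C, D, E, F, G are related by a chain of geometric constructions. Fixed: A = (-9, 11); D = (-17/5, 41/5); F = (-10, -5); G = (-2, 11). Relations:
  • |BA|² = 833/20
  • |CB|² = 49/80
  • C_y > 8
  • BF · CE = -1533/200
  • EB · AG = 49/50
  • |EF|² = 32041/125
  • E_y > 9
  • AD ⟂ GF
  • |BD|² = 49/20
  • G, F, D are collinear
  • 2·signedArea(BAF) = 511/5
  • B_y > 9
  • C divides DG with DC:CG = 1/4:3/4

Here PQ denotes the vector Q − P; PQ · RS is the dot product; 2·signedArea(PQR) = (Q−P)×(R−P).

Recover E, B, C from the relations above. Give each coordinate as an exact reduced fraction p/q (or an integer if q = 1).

1. B_x = -27/10  [line 16·x + -1·y + 264/5 = 0 ∩ |BD|² = 49/20]
2. B_y = 48/5  [line 16·x + -1·y + 264/5 = 0 ∩ |BD|² = 49/20]
   → B = (-27/10, 48/5)
3. C_x = -61/20  [C divides DG with DC:CG = 1/4:3/4]
4. C_y = 89/10  [C divides DG with DC:CG = 1/4:3/4]
   → C = (-61/20, 89/10)
5. E_x = -71/25  [EB · AG = 49/50 ∩ BF · CE = -1533/200]
6. E_y = 233/25  [EB · AG = 49/50 ∩ BF · CE = -1533/200]
   → E = (-71/25, 233/25)

B = (-27/10, 48/5)
C = (-61/20, 89/10)
E = (-71/25, 233/25)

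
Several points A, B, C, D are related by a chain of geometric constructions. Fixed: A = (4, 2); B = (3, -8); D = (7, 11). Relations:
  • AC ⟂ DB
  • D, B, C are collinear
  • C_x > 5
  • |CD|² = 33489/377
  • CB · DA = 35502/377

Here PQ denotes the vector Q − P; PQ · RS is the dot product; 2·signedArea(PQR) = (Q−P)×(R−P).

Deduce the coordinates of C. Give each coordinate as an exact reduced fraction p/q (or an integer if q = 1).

1. C_x = 1907/377  [D, B, C are collinear ∩ AC ⟂ DB]
2. C_y = 670/377  [D, B, C are collinear ∩ AC ⟂ DB]
   → C = (1907/377, 670/377)

C = (1907/377, 670/377)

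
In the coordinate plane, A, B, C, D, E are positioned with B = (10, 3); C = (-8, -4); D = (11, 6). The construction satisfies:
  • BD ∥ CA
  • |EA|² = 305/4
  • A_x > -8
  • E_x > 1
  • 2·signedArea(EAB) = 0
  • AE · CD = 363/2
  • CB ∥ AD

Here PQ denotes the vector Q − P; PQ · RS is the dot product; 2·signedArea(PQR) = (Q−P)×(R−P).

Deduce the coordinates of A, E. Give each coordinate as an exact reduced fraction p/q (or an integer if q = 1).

1. A_x = -7  [CB ∥ AD ∩ BD ∥ CA]
2. A_y = -1  [CB ∥ AD ∩ BD ∥ CA]
   → A = (-7, -1)
3. E_x = 3/2  [2·signedArea(EAB) = 0 ∩ AE · CD = 363/2]
4. E_y = 1  [2·signedArea(EAB) = 0 ∩ AE · CD = 363/2]
   → E = (3/2, 1)

A = (-7, -1)
E = (3/2, 1)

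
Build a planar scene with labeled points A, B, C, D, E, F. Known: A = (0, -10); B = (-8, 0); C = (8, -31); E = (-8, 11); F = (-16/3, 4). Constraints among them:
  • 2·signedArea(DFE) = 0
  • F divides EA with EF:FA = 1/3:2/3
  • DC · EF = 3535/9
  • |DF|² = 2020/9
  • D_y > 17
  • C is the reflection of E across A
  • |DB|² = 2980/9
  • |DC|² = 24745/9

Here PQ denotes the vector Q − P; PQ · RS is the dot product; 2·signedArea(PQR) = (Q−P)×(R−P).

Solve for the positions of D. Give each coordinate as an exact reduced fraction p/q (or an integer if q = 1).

D = (-32/3, 18)

1. D_x = -32/3  [2·signedArea(DFE) = 0 ∩ DC · EF = 3535/9]
2. D_y = 18  [2·signedArea(DFE) = 0 ∩ DC · EF = 3535/9]
   → D = (-32/3, 18)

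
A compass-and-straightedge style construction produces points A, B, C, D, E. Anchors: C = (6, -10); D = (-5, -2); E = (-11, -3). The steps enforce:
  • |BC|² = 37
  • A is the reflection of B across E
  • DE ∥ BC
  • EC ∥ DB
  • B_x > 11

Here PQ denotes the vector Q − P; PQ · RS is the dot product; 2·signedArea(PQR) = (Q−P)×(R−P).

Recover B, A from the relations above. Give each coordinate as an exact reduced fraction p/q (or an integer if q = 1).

1. B_x = 12  [DE ∥ BC ∩ EC ∥ DB]
2. B_y = -9  [DE ∥ BC ∩ EC ∥ DB]
   → B = (12, -9)
3. A_x = -34  [A is the reflection of B across E]
4. A_y = 3  [A is the reflection of B across E]
   → A = (-34, 3)

A = (-34, 3)
B = (12, -9)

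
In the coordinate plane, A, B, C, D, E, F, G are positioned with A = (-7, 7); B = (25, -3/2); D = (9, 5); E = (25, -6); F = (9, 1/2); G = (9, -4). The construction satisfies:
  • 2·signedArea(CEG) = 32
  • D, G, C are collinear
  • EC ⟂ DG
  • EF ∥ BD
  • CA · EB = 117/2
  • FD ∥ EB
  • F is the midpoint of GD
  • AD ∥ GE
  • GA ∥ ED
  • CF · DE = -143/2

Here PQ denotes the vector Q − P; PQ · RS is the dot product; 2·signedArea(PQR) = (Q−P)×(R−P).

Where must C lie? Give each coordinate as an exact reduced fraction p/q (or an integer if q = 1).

C = (9, -6)

1. C_x = 9  [D, G, C are collinear ∩ EC ⟂ DG]
2. C_y = -6  [D, G, C are collinear ∩ EC ⟂ DG]
   → C = (9, -6)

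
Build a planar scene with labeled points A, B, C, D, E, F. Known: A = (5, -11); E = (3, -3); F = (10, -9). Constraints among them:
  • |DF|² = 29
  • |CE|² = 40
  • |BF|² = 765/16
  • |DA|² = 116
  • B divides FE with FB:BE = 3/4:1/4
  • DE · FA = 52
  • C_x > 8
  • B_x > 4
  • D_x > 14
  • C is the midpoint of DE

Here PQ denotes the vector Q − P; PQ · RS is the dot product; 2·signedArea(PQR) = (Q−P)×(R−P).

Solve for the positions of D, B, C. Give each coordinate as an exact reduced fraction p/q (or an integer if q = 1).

1. D_x = 15  [line 5·x + 2·y + -61 = 0 ∩ |DA|² = 116]
2. D_y = -7  [line 5·x + 2·y + -61 = 0 ∩ |DA|² = 116]
   → D = (15, -7)
3. B_x = 19/4  [B divides FE with FB:BE = 3/4:1/4]
4. B_y = -9/2  [B divides FE with FB:BE = 3/4:1/4]
   → B = (19/4, -9/2)
5. C_x = 9  [C is the midpoint of DE]
6. C_y = -5  [C is the midpoint of DE]
   → C = (9, -5)

B = (19/4, -9/2)
C = (9, -5)
D = (15, -7)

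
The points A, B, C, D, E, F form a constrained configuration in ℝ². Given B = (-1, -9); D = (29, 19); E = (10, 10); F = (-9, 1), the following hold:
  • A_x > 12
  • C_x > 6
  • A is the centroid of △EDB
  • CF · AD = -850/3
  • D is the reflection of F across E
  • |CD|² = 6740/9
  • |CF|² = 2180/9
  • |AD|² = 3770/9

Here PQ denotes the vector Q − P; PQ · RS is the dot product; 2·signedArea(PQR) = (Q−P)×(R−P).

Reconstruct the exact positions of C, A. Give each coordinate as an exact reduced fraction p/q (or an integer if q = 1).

1. A_x = 38/3  [A is the centroid of △EDB]
2. A_y = 20/3  [A is the centroid of △EDB]
   → A = (38/3, 20/3)
3. C_x = 19/3  [line -49/3·x + -37/3·y + 446/3 = 0 ∩ |CF|² = 2180/9]
4. C_y = 11/3  [line -49/3·x + -37/3·y + 446/3 = 0 ∩ |CF|² = 2180/9]
   → C = (19/3, 11/3)

A = (38/3, 20/3)
C = (19/3, 11/3)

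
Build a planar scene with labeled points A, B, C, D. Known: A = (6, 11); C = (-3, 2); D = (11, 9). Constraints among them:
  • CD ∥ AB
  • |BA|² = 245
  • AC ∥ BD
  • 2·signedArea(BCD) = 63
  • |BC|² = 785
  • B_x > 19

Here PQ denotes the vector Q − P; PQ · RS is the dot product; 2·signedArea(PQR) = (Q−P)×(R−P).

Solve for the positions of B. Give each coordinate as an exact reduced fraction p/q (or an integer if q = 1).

B = (20, 18)

1. B_x = 20  [AC ∥ BD ∩ CD ∥ AB]
2. B_y = 18  [AC ∥ BD ∩ CD ∥ AB]
   → B = (20, 18)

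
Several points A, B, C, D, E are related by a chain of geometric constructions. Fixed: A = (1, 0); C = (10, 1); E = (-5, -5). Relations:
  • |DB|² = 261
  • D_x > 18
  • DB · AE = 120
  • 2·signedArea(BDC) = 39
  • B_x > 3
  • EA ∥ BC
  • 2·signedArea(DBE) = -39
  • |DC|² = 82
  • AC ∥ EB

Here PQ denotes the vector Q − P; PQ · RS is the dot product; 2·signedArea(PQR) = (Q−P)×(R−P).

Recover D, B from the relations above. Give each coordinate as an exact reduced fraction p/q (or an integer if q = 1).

B = (4, -4)
D = (19, 2)

1. B_x = 4  [EA ∥ BC ∩ AC ∥ EB]
2. B_y = -4  [EA ∥ BC ∩ AC ∥ EB]
   → B = (4, -4)
3. D_x = 19  [2·signedArea(DBE) = -39 ∩ DB · AE = 120]
4. D_y = 2  [2·signedArea(DBE) = -39 ∩ DB · AE = 120]
   → D = (19, 2)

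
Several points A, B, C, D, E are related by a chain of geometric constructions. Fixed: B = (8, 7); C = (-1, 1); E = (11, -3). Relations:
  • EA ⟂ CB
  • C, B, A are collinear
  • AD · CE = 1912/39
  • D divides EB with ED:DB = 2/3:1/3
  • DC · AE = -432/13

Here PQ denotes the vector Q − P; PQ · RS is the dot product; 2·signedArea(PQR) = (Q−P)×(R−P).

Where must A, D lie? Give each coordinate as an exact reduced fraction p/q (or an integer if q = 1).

A = (71/13, 69/13)
D = (9, 11/3)

1. A_x = 71/13  [C, B, A are collinear ∩ EA ⟂ CB]
2. A_y = 69/13  [C, B, A are collinear ∩ EA ⟂ CB]
   → A = (71/13, 69/13)
3. D_x = 9  [D divides EB with ED:DB = 2/3:1/3]
4. D_y = 11/3  [D divides EB with ED:DB = 2/3:1/3]
   → D = (9, 11/3)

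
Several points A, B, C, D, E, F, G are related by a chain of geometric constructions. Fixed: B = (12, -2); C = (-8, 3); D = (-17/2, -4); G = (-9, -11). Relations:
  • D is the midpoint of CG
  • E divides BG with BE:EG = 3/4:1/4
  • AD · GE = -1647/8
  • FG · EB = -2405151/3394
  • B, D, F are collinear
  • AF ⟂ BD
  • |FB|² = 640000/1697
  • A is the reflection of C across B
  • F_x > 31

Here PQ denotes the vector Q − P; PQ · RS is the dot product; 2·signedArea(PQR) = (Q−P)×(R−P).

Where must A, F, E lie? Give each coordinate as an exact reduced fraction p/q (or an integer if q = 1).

1. A_x = 32  [A is the reflection of C across B]
2. A_y = -7  [A is the reflection of C across B]
   → A = (32, -7)
3. F_x = 53164/1697  [B, D, F are collinear ∩ AF ⟂ BD]
4. F_y = -194/1697  [B, D, F are collinear ∩ AF ⟂ BD]
   → F = (53164/1697, -194/1697)
5. E_x = -15/4  [E divides BG with BE:EG = 3/4:1/4]
6. E_y = -35/4  [E divides BG with BE:EG = 3/4:1/4]
   → E = (-15/4, -35/4)

A = (32, -7)
E = (-15/4, -35/4)
F = (53164/1697, -194/1697)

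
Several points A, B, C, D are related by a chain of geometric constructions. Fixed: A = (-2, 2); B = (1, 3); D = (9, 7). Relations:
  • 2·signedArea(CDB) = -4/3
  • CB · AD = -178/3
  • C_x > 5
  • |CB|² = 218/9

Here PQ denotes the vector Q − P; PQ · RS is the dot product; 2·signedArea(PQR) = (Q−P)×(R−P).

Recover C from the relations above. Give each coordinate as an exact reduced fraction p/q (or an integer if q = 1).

C = (16/3, 16/3)

1. C_x = 16/3  [CB · AD = -178/3 ∩ 2·signedArea(CDB) = -4/3]
2. C_y = 16/3  [CB · AD = -178/3 ∩ 2·signedArea(CDB) = -4/3]
   → C = (16/3, 16/3)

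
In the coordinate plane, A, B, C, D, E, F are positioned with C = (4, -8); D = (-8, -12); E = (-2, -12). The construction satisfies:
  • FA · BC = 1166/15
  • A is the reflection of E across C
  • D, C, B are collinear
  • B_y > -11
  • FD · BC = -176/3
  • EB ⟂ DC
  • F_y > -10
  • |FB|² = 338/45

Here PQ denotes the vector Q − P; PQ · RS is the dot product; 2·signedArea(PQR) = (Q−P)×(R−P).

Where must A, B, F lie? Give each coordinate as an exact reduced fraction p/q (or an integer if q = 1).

A = (10, -4)
B = (-13/5, -51/5)
F = (0, -28/3)

1. A_x = 10  [A is the reflection of E across C]
2. A_y = -4  [A is the reflection of E across C]
   → A = (10, -4)
3. B_x = -13/5  [D, C, B are collinear ∩ EB ⟂ DC]
4. B_y = -51/5  [D, C, B are collinear ∩ EB ⟂ DC]
   → B = (-13/5, -51/5)
5. F_x = 0  [line -33/5·x + -11/5·y + -308/15 = 0 ∩ |FB|² = 338/45]
6. F_y = -28/3  [line -33/5·x + -11/5·y + -308/15 = 0 ∩ |FB|² = 338/45]
   → F = (0, -28/3)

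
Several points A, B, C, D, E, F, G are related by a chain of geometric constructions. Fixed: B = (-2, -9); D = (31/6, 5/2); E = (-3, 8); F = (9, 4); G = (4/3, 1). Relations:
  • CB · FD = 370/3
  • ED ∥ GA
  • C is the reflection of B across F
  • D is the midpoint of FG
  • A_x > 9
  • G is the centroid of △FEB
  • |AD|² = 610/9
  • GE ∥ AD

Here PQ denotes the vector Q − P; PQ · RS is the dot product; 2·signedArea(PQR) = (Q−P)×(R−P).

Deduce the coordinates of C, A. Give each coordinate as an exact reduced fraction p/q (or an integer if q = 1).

A = (19/2, -9/2)
C = (20, 17)

1. C_x = 20  [C is the reflection of B across F]
2. C_y = 17  [C is the reflection of B across F]
   → C = (20, 17)
3. A_x = 19/2  [GE ∥ AD ∩ ED ∥ GA]
4. A_y = -9/2  [GE ∥ AD ∩ ED ∥ GA]
   → A = (19/2, -9/2)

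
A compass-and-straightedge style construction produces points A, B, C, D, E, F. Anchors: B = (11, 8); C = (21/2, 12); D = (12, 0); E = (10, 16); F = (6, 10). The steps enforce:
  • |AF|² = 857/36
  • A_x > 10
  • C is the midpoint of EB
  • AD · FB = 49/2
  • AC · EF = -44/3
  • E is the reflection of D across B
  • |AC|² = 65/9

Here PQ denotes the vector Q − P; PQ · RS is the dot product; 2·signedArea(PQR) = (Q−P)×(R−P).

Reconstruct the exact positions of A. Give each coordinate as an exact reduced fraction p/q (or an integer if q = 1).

1. A_x = 65/6  [AC · EF = -44/3 ∩ AD · FB = 49/2]
2. A_y = 28/3  [AC · EF = -44/3 ∩ AD · FB = 49/2]
   → A = (65/6, 28/3)

A = (65/6, 28/3)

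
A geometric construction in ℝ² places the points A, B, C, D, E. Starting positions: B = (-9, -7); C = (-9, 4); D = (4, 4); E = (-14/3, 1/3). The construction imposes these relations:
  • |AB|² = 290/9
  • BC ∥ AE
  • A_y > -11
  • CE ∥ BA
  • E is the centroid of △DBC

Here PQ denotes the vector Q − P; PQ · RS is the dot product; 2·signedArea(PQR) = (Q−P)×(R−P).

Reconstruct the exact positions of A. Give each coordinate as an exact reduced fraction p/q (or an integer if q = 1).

A = (-14/3, -32/3)

1. A_x = -14/3  [BC ∥ AE ∩ CE ∥ BA]
2. A_y = -32/3  [BC ∥ AE ∩ CE ∥ BA]
   → A = (-14/3, -32/3)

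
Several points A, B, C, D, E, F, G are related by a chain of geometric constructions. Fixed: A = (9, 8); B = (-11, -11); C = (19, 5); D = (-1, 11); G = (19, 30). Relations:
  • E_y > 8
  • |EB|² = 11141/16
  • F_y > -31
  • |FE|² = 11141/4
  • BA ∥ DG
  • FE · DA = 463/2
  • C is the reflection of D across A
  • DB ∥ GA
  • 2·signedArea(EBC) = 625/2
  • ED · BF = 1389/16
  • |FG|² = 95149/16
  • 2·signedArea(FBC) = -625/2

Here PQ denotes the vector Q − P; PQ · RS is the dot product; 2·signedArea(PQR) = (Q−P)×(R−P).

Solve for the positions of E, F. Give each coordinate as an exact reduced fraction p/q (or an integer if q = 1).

E = (13/2, 35/4)
F = (-57/2, -123/4)

1. E_x = 13/2  [line -16·x + 30·y + -317/2 = 0 ∩ |EB|² = 11141/16]
2. E_y = 35/4  [line -16·x + 30·y + -317/2 = 0 ∩ |EB|² = 11141/16]
   → E = (13/2, 35/4)
3. F_x = -57/2  [ED · BF = 1389/16 ∩ 2·signedArea(FBC) = -625/2]
4. F_y = -123/4  [ED · BF = 1389/16 ∩ 2·signedArea(FBC) = -625/2]
   → F = (-57/2, -123/4)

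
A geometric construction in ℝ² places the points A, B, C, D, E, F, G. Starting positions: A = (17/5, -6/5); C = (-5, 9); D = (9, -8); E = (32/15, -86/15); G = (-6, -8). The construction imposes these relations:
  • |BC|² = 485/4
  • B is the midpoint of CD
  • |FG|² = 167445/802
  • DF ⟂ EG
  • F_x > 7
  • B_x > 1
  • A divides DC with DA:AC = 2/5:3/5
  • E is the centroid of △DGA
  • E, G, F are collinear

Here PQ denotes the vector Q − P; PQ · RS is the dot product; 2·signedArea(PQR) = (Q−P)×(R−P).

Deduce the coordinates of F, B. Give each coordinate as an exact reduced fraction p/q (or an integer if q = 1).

1. F_x = 6351/802  [E, G, F are collinear ∩ DF ⟂ EG]
2. F_y = -3305/802  [E, G, F are collinear ∩ DF ⟂ EG]
   → F = (6351/802, -3305/802)
3. B_x = 2  [B is the midpoint of CD]
4. B_y = 1/2  [B is the midpoint of CD]
   → B = (2, 1/2)

B = (2, 1/2)
F = (6351/802, -3305/802)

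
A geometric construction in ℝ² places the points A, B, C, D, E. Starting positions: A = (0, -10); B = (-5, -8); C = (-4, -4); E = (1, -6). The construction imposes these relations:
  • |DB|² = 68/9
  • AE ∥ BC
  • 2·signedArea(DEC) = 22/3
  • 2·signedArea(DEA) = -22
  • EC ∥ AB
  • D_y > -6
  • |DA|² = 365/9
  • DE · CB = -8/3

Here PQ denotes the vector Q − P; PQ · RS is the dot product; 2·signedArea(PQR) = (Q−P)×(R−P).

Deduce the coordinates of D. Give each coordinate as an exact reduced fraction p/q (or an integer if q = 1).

D = (-13/3, -16/3)

1. D_x = -13/3  [2·signedArea(DEA) = -22 ∩ DE · CB = -8/3]
2. D_y = -16/3  [2·signedArea(DEA) = -22 ∩ DE · CB = -8/3]
   → D = (-13/3, -16/3)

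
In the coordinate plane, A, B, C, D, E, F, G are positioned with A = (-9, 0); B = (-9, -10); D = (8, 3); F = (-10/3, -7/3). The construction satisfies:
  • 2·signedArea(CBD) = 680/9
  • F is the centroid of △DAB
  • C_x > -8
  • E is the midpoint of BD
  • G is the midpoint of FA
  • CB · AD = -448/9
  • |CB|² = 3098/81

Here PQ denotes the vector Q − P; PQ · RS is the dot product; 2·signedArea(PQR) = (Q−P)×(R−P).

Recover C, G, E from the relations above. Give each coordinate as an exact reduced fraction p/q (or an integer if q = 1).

1. C_x = -64/9  [2·signedArea(CBD) = 680/9 ∩ CB · AD = -448/9]
2. C_y = -37/9  [2·signedArea(CBD) = 680/9 ∩ CB · AD = -448/9]
   → C = (-64/9, -37/9)
3. G_x = -37/6  [G is the midpoint of FA]
4. G_y = -7/6  [G is the midpoint of FA]
   → G = (-37/6, -7/6)
5. E_x = -1/2  [E is the midpoint of BD]
6. E_y = -7/2  [E is the midpoint of BD]
   → E = (-1/2, -7/2)

C = (-64/9, -37/9)
E = (-1/2, -7/2)
G = (-37/6, -7/6)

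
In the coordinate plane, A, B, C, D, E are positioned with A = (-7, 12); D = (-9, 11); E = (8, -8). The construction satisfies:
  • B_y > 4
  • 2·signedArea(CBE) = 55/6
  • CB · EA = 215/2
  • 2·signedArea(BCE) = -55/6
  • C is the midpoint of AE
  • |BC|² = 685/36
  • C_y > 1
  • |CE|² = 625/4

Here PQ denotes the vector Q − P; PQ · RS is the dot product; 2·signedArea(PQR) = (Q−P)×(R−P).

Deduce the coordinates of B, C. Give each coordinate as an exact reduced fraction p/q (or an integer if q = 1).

B = (-8/3, 5)
C = (1/2, 2)

1. C_x = 1/2  [C is the midpoint of AE]
2. C_y = 2  [C is the midpoint of AE]
   → C = (1/2, 2)
3. B_x = -8/3  [2·signedArea(BCE) = -55/6 ∩ CB · EA = 215/2]
4. B_y = 5  [2·signedArea(BCE) = -55/6 ∩ CB · EA = 215/2]
   → B = (-8/3, 5)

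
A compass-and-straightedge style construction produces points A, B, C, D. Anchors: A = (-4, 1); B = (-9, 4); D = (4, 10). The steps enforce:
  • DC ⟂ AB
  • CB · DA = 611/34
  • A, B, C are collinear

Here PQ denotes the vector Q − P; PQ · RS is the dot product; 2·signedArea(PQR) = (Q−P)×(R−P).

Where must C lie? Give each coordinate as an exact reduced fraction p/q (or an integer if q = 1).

C = (-71/34, -5/34)

1. C_x = -71/34  [A, B, C are collinear ∩ DC ⟂ AB]
2. C_y = -5/34  [A, B, C are collinear ∩ DC ⟂ AB]
   → C = (-71/34, -5/34)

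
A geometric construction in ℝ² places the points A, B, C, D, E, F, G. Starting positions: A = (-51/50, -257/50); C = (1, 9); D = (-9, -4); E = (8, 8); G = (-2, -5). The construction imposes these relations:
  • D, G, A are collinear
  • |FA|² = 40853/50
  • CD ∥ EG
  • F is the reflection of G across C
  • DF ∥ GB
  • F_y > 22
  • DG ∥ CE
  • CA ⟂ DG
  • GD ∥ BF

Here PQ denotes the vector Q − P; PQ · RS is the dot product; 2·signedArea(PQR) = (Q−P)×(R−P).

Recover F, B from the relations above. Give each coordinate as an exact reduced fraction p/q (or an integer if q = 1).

B = (11, 22)
F = (4, 23)

1. F_x = 4  [F is the reflection of G across C]
2. F_y = 23  [F is the reflection of G across C]
   → F = (4, 23)
3. B_x = 11  [GD ∥ BF ∩ DF ∥ GB]
4. B_y = 22  [GD ∥ BF ∩ DF ∥ GB]
   → B = (11, 22)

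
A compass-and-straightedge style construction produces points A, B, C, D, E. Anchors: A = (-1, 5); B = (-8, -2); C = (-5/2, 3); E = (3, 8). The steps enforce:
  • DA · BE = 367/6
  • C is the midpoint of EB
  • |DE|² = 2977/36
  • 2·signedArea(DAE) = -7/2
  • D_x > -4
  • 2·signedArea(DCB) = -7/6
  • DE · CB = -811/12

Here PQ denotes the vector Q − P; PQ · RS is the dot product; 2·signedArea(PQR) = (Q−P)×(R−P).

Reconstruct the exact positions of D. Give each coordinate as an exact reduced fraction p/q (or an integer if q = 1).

1. D_x = -23/6  [DE · CB = -811/12 ∩ 2·signedArea(DAE) = -7/2]
2. D_y = 2  [DE · CB = -811/12 ∩ 2·signedArea(DAE) = -7/2]
   → D = (-23/6, 2)

D = (-23/6, 2)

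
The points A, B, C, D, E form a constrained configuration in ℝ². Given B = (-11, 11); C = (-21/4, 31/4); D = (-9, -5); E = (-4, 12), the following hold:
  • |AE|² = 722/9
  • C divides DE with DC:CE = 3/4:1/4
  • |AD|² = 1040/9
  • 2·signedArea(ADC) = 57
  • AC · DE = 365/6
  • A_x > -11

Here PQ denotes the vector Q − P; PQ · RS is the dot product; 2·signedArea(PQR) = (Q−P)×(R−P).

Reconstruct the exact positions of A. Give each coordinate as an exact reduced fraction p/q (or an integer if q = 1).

A = (-31/3, 17/3)

1. A_x = -31/3  [2·signedArea(ADC) = 57 ∩ AC · DE = 365/6]
2. A_y = 17/3  [2·signedArea(ADC) = 57 ∩ AC · DE = 365/6]
   → A = (-31/3, 17/3)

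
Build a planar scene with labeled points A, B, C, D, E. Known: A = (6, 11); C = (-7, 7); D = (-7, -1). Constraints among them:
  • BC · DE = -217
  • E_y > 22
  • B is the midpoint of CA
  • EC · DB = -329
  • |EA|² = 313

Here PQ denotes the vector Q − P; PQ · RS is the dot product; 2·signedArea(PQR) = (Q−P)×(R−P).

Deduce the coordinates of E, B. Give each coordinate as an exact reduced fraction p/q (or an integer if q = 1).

B = (-1/2, 9)
E = (19, 23)

1. B_x = -1/2  [B is the midpoint of CA]
2. B_y = 9  [B is the midpoint of CA]
   → B = (-1/2, 9)
3. E_x = 19  [EC · DB = -329 ∩ BC · DE = -217]
4. E_y = 23  [EC · DB = -329 ∩ BC · DE = -217]
   → E = (19, 23)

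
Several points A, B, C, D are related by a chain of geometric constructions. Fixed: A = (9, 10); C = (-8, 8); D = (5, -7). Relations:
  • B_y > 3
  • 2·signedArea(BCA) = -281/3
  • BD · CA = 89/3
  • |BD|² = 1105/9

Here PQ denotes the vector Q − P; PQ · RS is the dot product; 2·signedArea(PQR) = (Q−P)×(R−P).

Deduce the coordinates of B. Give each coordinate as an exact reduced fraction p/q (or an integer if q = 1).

1. B_x = 2  [BD · CA = 89/3 ∩ 2·signedArea(BCA) = -281/3]
2. B_y = 11/3  [BD · CA = 89/3 ∩ 2·signedArea(BCA) = -281/3]
   → B = (2, 11/3)

B = (2, 11/3)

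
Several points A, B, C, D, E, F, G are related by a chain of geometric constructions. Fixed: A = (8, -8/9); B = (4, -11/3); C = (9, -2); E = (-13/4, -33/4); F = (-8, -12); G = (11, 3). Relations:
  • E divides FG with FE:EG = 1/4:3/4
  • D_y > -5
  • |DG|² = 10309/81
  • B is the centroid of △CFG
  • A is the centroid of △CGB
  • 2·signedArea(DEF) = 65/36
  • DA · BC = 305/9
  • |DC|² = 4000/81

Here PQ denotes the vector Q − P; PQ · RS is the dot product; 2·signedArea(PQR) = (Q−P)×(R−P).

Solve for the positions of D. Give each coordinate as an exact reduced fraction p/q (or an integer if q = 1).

D = (7/3, -38/9)

1. D_x = 7/3  [2·signedArea(DEF) = 65/36 ∩ DA · BC = 305/9]
2. D_y = -38/9  [2·signedArea(DEF) = 65/36 ∩ DA · BC = 305/9]
   → D = (7/3, -38/9)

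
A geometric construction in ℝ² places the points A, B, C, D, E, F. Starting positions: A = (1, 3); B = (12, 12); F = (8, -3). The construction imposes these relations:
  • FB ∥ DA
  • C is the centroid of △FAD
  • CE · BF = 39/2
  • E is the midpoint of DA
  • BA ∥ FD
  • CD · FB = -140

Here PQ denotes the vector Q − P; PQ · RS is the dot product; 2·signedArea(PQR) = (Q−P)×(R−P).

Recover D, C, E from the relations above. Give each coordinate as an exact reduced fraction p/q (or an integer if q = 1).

1. D_x = -3  [FB ∥ DA ∩ BA ∥ FD]
2. D_y = -12  [FB ∥ DA ∩ BA ∥ FD]
   → D = (-3, -12)
3. C_x = 2  [C is the centroid of △FAD]
4. C_y = -4  [C is the centroid of △FAD]
   → C = (2, -4)
5. E_x = -1  [E is the midpoint of DA]
6. E_y = -9/2  [E is the midpoint of DA]
   → E = (-1, -9/2)

C = (2, -4)
D = (-3, -12)
E = (-1, -9/2)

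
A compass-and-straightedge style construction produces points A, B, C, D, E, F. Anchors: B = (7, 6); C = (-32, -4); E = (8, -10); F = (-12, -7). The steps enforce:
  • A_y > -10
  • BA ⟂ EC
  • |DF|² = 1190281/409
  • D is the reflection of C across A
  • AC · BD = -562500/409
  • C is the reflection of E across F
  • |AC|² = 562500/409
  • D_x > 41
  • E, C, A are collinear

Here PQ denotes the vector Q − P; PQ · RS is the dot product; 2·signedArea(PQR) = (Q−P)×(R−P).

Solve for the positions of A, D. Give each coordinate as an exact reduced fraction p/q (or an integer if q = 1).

1. A_x = 1912/409  [E, C, A are collinear ∩ BA ⟂ EC]
2. A_y = -3886/409  [E, C, A are collinear ∩ BA ⟂ EC]
   → A = (1912/409, -3886/409)
3. D_x = 16912/409  [D is the reflection of C across A]
4. D_y = -6136/409  [D is the reflection of C across A]
   → D = (16912/409, -6136/409)

A = (1912/409, -3886/409)
D = (16912/409, -6136/409)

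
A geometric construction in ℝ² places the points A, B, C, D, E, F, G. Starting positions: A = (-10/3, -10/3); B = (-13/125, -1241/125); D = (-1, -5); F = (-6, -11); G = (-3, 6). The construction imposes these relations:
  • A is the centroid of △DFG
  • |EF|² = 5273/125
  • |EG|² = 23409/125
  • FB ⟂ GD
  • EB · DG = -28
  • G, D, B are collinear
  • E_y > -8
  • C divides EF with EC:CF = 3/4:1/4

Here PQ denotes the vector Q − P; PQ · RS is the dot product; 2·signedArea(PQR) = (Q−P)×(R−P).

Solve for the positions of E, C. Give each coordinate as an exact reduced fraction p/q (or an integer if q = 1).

C = (-2319/500, -2529/250)
E = (-69/125, -933/125)

1. E_x = -69/125  [line 2·x + -11·y + -81 = 0 ∩ |EF|² = 5273/125]
2. E_y = -933/125  [line 2·x + -11·y + -81 = 0 ∩ |EF|² = 5273/125]
   → E = (-69/125, -933/125)
3. C_x = -2319/500  [C divides EF with EC:CF = 3/4:1/4]
4. C_y = -2529/250  [C divides EF with EC:CF = 3/4:1/4]
   → C = (-2319/500, -2529/250)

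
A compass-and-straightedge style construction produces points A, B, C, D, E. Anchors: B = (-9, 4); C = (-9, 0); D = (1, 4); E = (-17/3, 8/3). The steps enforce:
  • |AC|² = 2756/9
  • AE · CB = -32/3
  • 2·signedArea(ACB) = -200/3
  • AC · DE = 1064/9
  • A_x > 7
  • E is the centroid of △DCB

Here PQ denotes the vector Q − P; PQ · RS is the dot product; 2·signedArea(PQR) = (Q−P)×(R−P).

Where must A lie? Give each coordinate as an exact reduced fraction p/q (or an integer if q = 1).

1. A_x = 23/3  [AE · CB = -32/3 ∩ 2·signedArea(ACB) = -200/3]
2. A_y = 16/3  [AE · CB = -32/3 ∩ 2·signedArea(ACB) = -200/3]
   → A = (23/3, 16/3)

A = (23/3, 16/3)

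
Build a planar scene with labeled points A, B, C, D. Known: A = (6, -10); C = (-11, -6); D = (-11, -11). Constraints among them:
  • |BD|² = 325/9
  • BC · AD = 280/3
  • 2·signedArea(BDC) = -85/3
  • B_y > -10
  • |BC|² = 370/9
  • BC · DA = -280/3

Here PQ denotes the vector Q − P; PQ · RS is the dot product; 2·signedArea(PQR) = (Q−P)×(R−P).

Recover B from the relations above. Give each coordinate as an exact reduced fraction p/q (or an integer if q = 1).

B = (-16/3, -9)

1. B_x = -16/3  [2·signedArea(BDC) = -85/3 ∩ BC · AD = 280/3]
2. B_y = -9  [2·signedArea(BDC) = -85/3 ∩ BC · AD = 280/3]
   → B = (-16/3, -9)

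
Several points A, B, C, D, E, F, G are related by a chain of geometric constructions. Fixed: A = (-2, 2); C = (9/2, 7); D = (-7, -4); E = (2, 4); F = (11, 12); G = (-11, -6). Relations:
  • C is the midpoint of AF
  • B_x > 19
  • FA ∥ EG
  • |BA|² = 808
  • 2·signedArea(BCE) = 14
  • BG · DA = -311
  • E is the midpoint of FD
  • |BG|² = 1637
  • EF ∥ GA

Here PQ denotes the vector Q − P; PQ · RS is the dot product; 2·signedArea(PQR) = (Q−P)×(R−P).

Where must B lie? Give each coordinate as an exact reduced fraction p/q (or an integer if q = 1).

B = (20, 20)

1. B_x = 20  [BG · DA = -311 ∩ 2·signedArea(BCE) = 14]
2. B_y = 20  [BG · DA = -311 ∩ 2·signedArea(BCE) = 14]
   → B = (20, 20)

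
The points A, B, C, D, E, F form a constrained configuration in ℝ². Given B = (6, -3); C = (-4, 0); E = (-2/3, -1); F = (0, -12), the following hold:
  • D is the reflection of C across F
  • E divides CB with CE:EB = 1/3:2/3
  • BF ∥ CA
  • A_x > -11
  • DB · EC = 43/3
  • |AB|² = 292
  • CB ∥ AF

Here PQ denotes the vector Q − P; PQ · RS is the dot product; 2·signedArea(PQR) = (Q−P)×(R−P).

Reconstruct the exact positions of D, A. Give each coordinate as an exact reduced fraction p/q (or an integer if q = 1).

A = (-10, -9)
D = (4, -24)

1. D_x = 4  [D is the reflection of C across F]
2. D_y = -24  [D is the reflection of C across F]
   → D = (4, -24)
3. A_x = -10  [CB ∥ AF ∩ BF ∥ CA]
4. A_y = -9  [CB ∥ AF ∩ BF ∥ CA]
   → A = (-10, -9)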